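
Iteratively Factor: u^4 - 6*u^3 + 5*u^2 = (u - 5)*(u^3 - u^2) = u*(u - 5)*(u^2 - u) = u*(u - 5)*(u - 1)*(u)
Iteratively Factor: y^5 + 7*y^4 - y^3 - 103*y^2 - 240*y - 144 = (y + 3)*(y^4 + 4*y^3 - 13*y^2 - 64*y - 48) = (y - 4)*(y + 3)*(y^3 + 8*y^2 + 19*y + 12) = (y - 4)*(y + 3)*(y + 4)*(y^2 + 4*y + 3) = (y - 4)*(y + 1)*(y + 3)*(y + 4)*(y + 3)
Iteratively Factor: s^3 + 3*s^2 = (s)*(s^2 + 3*s) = s*(s + 3)*(s)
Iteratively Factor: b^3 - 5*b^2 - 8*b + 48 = (b + 3)*(b^2 - 8*b + 16) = (b - 4)*(b + 3)*(b - 4)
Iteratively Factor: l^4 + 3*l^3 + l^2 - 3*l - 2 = (l + 2)*(l^3 + l^2 - l - 1) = (l + 1)*(l + 2)*(l^2 - 1) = (l - 1)*(l + 1)*(l + 2)*(l + 1)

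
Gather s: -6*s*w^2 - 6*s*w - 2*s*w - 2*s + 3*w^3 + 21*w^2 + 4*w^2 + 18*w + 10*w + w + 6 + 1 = s*(-6*w^2 - 8*w - 2) + 3*w^3 + 25*w^2 + 29*w + 7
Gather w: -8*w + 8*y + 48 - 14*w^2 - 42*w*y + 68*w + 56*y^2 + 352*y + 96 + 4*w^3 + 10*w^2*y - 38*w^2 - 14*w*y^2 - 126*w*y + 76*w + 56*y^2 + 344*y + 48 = 4*w^3 + w^2*(10*y - 52) + w*(-14*y^2 - 168*y + 136) + 112*y^2 + 704*y + 192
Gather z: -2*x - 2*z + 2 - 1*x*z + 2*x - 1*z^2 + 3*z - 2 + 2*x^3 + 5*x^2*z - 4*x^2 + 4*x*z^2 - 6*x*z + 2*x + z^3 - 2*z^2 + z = 2*x^3 - 4*x^2 + 2*x + z^3 + z^2*(4*x - 3) + z*(5*x^2 - 7*x + 2)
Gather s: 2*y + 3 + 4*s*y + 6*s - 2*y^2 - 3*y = s*(4*y + 6) - 2*y^2 - y + 3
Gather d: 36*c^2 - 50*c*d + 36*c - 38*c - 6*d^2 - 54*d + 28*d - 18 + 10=36*c^2 - 2*c - 6*d^2 + d*(-50*c - 26) - 8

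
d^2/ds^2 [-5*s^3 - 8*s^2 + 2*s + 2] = -30*s - 16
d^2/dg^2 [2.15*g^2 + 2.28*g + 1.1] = 4.30000000000000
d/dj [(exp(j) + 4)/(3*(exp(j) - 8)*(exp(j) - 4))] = (-exp(2*j) - 8*exp(j) + 80)*exp(j)/(3*(exp(4*j) - 24*exp(3*j) + 208*exp(2*j) - 768*exp(j) + 1024))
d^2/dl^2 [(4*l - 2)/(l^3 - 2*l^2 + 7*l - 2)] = 4*((2*l - 1)*(3*l^2 - 4*l + 7)^2 + (-6*l^2 + 8*l - (2*l - 1)*(3*l - 2) - 14)*(l^3 - 2*l^2 + 7*l - 2))/(l^3 - 2*l^2 + 7*l - 2)^3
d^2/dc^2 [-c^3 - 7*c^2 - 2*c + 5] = -6*c - 14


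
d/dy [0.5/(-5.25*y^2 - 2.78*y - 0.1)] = (5.25*y + 1.39)/(5.25*y^2 + 2.78*y + 0.1)^2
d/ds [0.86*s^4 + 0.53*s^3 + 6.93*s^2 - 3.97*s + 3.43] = 3.44*s^3 + 1.59*s^2 + 13.86*s - 3.97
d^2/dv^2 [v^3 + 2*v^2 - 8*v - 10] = 6*v + 4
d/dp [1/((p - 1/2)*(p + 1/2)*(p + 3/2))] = 16*(-12*p^2 - 12*p + 1)/(64*p^6 + 192*p^5 + 112*p^4 - 96*p^3 - 68*p^2 + 12*p + 9)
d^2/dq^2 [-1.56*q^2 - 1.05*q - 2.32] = -3.12000000000000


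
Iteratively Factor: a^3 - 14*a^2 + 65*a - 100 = (a - 5)*(a^2 - 9*a + 20) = (a - 5)*(a - 4)*(a - 5)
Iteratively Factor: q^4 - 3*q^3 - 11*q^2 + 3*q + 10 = (q + 2)*(q^3 - 5*q^2 - q + 5) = (q + 1)*(q + 2)*(q^2 - 6*q + 5) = (q - 5)*(q + 1)*(q + 2)*(q - 1)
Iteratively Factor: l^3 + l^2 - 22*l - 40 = (l + 2)*(l^2 - l - 20) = (l + 2)*(l + 4)*(l - 5)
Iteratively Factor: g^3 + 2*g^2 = (g + 2)*(g^2) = g*(g + 2)*(g)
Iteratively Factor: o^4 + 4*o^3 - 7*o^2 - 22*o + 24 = (o + 3)*(o^3 + o^2 - 10*o + 8) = (o - 2)*(o + 3)*(o^2 + 3*o - 4) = (o - 2)*(o - 1)*(o + 3)*(o + 4)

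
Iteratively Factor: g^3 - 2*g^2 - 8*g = (g)*(g^2 - 2*g - 8) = g*(g - 4)*(g + 2)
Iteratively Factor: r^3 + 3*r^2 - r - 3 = (r - 1)*(r^2 + 4*r + 3) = (r - 1)*(r + 1)*(r + 3)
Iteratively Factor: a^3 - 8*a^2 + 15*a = (a - 5)*(a^2 - 3*a) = (a - 5)*(a - 3)*(a)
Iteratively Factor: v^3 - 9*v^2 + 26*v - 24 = (v - 4)*(v^2 - 5*v + 6) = (v - 4)*(v - 2)*(v - 3)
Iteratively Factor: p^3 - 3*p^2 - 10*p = (p - 5)*(p^2 + 2*p) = (p - 5)*(p + 2)*(p)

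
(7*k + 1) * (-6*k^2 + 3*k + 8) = -42*k^3 + 15*k^2 + 59*k + 8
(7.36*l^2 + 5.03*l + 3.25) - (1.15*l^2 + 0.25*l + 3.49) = 6.21*l^2 + 4.78*l - 0.24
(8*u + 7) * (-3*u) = -24*u^2 - 21*u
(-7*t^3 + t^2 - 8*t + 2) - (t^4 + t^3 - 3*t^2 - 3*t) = -t^4 - 8*t^3 + 4*t^2 - 5*t + 2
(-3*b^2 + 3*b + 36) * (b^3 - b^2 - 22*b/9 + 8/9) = -3*b^5 + 6*b^4 + 121*b^3/3 - 46*b^2 - 256*b/3 + 32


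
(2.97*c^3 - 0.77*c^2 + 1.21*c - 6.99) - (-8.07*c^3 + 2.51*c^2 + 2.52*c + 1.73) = 11.04*c^3 - 3.28*c^2 - 1.31*c - 8.72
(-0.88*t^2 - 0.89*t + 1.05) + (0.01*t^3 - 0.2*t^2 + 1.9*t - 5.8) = 0.01*t^3 - 1.08*t^2 + 1.01*t - 4.75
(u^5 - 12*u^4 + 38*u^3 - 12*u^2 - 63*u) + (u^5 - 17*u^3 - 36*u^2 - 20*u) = 2*u^5 - 12*u^4 + 21*u^3 - 48*u^2 - 83*u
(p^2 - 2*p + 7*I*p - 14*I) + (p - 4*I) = p^2 - p + 7*I*p - 18*I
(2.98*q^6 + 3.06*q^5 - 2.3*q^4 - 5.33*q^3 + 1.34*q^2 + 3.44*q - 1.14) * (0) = 0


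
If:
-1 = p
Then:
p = -1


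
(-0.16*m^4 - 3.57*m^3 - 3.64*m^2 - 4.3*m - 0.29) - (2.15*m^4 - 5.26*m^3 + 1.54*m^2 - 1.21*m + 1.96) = -2.31*m^4 + 1.69*m^3 - 5.18*m^2 - 3.09*m - 2.25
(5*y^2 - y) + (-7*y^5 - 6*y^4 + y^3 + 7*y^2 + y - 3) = -7*y^5 - 6*y^4 + y^3 + 12*y^2 - 3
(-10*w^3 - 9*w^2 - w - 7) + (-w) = -10*w^3 - 9*w^2 - 2*w - 7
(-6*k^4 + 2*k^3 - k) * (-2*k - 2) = 12*k^5 + 8*k^4 - 4*k^3 + 2*k^2 + 2*k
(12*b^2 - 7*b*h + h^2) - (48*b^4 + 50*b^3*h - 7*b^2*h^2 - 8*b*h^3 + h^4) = -48*b^4 - 50*b^3*h + 7*b^2*h^2 + 12*b^2 + 8*b*h^3 - 7*b*h - h^4 + h^2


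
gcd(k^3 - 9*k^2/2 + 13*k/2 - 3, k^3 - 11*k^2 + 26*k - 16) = k^2 - 3*k + 2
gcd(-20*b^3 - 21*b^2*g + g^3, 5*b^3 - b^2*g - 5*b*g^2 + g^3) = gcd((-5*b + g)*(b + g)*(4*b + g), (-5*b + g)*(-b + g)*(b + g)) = 5*b^2 + 4*b*g - g^2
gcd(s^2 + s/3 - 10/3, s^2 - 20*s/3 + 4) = 1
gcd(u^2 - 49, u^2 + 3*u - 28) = u + 7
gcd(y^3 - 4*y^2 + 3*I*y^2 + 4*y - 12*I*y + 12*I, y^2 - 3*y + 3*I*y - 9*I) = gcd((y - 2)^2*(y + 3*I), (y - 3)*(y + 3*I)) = y + 3*I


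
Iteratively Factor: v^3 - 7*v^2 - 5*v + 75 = (v - 5)*(v^2 - 2*v - 15) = (v - 5)^2*(v + 3)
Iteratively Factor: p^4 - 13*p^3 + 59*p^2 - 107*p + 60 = (p - 4)*(p^3 - 9*p^2 + 23*p - 15) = (p - 5)*(p - 4)*(p^2 - 4*p + 3) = (p - 5)*(p - 4)*(p - 1)*(p - 3)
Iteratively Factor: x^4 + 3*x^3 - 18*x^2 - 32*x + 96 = (x + 4)*(x^3 - x^2 - 14*x + 24) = (x + 4)^2*(x^2 - 5*x + 6) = (x - 3)*(x + 4)^2*(x - 2)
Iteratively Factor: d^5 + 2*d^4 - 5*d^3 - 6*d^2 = (d + 3)*(d^4 - d^3 - 2*d^2) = d*(d + 3)*(d^3 - d^2 - 2*d) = d*(d - 2)*(d + 3)*(d^2 + d) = d^2*(d - 2)*(d + 3)*(d + 1)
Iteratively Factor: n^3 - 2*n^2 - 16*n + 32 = (n + 4)*(n^2 - 6*n + 8) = (n - 4)*(n + 4)*(n - 2)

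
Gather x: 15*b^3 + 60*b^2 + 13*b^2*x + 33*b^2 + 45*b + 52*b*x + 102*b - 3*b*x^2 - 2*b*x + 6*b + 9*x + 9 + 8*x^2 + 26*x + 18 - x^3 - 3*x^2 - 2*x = 15*b^3 + 93*b^2 + 153*b - x^3 + x^2*(5 - 3*b) + x*(13*b^2 + 50*b + 33) + 27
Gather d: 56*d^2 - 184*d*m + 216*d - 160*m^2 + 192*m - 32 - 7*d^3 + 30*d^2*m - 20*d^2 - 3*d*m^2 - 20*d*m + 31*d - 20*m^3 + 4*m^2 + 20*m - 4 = -7*d^3 + d^2*(30*m + 36) + d*(-3*m^2 - 204*m + 247) - 20*m^3 - 156*m^2 + 212*m - 36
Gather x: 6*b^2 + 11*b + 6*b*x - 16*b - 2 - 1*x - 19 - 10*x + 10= 6*b^2 - 5*b + x*(6*b - 11) - 11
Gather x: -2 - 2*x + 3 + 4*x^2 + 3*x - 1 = 4*x^2 + x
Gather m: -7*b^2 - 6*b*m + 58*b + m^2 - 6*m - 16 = -7*b^2 + 58*b + m^2 + m*(-6*b - 6) - 16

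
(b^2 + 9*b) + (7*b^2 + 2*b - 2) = 8*b^2 + 11*b - 2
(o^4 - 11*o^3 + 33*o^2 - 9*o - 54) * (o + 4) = o^5 - 7*o^4 - 11*o^3 + 123*o^2 - 90*o - 216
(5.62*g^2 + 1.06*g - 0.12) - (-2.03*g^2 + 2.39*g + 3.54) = 7.65*g^2 - 1.33*g - 3.66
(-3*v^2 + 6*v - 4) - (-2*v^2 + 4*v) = -v^2 + 2*v - 4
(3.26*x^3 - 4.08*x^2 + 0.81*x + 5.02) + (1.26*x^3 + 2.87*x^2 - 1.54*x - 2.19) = 4.52*x^3 - 1.21*x^2 - 0.73*x + 2.83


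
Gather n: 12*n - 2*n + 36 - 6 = 10*n + 30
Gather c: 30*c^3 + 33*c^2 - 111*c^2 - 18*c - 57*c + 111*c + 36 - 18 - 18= 30*c^3 - 78*c^2 + 36*c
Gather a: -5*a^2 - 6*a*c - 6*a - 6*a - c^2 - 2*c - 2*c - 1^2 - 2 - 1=-5*a^2 + a*(-6*c - 12) - c^2 - 4*c - 4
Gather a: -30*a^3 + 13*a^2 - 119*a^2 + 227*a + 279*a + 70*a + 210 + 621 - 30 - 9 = -30*a^3 - 106*a^2 + 576*a + 792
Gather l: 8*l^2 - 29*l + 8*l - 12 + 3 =8*l^2 - 21*l - 9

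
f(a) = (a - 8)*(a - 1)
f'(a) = 2*a - 9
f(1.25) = -1.69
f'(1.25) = -6.50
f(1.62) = -3.96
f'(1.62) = -5.76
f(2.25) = -7.19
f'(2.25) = -4.50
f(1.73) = -4.58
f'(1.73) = -5.54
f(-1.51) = 23.87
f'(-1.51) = -12.02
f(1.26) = -1.75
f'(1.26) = -6.48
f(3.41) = -11.06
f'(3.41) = -2.18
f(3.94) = -11.94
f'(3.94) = -1.12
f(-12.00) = 260.00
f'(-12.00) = -33.00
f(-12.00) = 260.00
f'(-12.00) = -33.00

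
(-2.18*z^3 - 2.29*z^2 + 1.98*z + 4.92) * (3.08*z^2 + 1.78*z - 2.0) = -6.7144*z^5 - 10.9336*z^4 + 6.3822*z^3 + 23.258*z^2 + 4.7976*z - 9.84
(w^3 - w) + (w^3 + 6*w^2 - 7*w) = 2*w^3 + 6*w^2 - 8*w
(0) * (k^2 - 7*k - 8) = 0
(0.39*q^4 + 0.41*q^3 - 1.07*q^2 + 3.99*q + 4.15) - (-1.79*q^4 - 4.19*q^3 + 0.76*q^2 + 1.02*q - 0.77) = 2.18*q^4 + 4.6*q^3 - 1.83*q^2 + 2.97*q + 4.92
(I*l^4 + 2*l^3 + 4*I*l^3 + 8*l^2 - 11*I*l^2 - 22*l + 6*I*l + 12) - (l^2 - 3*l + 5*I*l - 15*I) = I*l^4 + 2*l^3 + 4*I*l^3 + 7*l^2 - 11*I*l^2 - 19*l + I*l + 12 + 15*I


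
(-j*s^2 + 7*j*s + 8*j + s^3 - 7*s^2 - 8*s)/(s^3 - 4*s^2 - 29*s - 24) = (-j + s)/(s + 3)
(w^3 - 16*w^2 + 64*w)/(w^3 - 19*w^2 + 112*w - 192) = w/(w - 3)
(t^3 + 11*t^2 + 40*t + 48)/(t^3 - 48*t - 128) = (t + 3)/(t - 8)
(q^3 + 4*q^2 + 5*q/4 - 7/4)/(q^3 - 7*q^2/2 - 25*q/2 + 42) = (2*q^2 + q - 1)/(2*(q^2 - 7*q + 12))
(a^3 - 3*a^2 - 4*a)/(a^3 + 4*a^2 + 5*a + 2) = a*(a - 4)/(a^2 + 3*a + 2)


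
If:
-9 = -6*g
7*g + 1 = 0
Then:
No Solution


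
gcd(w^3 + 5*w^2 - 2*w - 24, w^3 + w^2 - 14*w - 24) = w + 3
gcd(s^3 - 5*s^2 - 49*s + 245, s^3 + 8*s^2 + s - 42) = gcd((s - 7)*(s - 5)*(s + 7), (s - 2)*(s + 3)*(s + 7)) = s + 7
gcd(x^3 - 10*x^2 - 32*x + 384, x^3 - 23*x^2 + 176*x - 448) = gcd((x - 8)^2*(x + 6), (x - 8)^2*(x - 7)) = x^2 - 16*x + 64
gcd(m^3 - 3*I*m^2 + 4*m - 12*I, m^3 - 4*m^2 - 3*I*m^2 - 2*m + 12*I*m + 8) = m - 2*I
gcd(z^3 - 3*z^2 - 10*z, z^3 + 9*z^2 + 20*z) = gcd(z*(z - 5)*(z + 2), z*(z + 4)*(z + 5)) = z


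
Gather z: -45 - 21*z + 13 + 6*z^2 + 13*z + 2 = 6*z^2 - 8*z - 30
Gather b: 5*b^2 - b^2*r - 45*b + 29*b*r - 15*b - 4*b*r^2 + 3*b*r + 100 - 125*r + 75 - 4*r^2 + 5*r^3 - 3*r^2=b^2*(5 - r) + b*(-4*r^2 + 32*r - 60) + 5*r^3 - 7*r^2 - 125*r + 175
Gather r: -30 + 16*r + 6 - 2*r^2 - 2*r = -2*r^2 + 14*r - 24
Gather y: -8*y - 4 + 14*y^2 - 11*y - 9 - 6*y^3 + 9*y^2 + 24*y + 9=-6*y^3 + 23*y^2 + 5*y - 4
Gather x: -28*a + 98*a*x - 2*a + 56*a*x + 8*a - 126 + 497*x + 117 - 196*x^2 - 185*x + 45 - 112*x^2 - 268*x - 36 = -22*a - 308*x^2 + x*(154*a + 44)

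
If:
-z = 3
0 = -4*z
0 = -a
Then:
No Solution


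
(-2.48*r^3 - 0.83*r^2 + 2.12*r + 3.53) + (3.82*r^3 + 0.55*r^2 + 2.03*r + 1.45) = 1.34*r^3 - 0.28*r^2 + 4.15*r + 4.98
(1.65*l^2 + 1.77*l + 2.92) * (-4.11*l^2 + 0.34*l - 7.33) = -6.7815*l^4 - 6.7137*l^3 - 23.4939*l^2 - 11.9813*l - 21.4036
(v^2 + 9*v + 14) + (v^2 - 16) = 2*v^2 + 9*v - 2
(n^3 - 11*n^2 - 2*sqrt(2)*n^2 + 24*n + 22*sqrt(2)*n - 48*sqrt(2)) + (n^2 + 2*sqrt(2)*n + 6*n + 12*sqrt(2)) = n^3 - 10*n^2 - 2*sqrt(2)*n^2 + 30*n + 24*sqrt(2)*n - 36*sqrt(2)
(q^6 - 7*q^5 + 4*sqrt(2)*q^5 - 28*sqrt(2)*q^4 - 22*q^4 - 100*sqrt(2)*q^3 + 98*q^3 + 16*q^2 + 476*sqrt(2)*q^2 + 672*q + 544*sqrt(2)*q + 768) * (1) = q^6 - 7*q^5 + 4*sqrt(2)*q^5 - 28*sqrt(2)*q^4 - 22*q^4 - 100*sqrt(2)*q^3 + 98*q^3 + 16*q^2 + 476*sqrt(2)*q^2 + 672*q + 544*sqrt(2)*q + 768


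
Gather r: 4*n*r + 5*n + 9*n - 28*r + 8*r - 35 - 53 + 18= 14*n + r*(4*n - 20) - 70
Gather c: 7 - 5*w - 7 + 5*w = 0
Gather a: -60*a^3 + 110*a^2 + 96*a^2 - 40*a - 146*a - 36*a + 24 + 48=-60*a^3 + 206*a^2 - 222*a + 72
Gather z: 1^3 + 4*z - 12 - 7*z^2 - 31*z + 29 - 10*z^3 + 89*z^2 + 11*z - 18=-10*z^3 + 82*z^2 - 16*z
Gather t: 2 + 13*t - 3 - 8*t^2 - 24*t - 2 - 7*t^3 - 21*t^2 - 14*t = -7*t^3 - 29*t^2 - 25*t - 3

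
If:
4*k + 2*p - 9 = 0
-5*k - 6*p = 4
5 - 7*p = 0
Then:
No Solution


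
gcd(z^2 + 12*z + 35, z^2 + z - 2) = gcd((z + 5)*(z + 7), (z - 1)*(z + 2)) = 1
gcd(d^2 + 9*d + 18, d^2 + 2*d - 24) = d + 6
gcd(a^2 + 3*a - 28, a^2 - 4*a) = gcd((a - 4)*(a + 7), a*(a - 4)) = a - 4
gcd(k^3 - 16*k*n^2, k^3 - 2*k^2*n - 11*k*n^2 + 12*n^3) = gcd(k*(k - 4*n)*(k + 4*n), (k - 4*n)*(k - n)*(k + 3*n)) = k - 4*n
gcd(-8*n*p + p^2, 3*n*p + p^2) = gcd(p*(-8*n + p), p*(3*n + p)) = p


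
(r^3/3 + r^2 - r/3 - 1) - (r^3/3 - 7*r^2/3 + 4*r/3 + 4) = 10*r^2/3 - 5*r/3 - 5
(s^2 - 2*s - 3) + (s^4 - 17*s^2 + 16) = s^4 - 16*s^2 - 2*s + 13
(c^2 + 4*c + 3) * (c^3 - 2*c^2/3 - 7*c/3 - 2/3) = c^5 + 10*c^4/3 - 2*c^3 - 12*c^2 - 29*c/3 - 2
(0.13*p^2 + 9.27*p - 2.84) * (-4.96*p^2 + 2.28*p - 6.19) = -0.6448*p^4 - 45.6828*p^3 + 34.4173*p^2 - 63.8565*p + 17.5796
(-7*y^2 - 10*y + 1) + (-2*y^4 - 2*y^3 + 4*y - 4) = -2*y^4 - 2*y^3 - 7*y^2 - 6*y - 3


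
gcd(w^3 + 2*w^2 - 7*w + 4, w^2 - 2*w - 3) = 1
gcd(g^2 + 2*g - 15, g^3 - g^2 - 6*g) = g - 3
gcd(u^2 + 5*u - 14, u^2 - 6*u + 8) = u - 2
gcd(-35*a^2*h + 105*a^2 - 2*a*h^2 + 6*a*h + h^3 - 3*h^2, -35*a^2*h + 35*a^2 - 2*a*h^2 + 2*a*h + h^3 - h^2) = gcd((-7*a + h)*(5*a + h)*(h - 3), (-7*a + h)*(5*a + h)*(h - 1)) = 35*a^2 + 2*a*h - h^2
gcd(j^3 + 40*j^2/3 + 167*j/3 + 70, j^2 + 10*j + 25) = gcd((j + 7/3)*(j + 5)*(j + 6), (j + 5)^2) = j + 5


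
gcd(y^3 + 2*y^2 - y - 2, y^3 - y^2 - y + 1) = y^2 - 1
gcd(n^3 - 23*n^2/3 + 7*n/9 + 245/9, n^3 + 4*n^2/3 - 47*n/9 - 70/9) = n^2 - 2*n/3 - 35/9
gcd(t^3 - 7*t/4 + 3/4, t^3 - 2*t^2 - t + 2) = t - 1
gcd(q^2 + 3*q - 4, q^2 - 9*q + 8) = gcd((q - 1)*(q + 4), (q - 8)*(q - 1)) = q - 1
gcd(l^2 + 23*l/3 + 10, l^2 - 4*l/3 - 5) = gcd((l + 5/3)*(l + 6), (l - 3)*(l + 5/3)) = l + 5/3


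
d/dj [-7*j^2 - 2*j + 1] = -14*j - 2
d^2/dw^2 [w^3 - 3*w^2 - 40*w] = 6*w - 6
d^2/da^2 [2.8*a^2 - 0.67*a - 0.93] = 5.60000000000000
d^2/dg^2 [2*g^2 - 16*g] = 4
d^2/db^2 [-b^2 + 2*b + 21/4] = -2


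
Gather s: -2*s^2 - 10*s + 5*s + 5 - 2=-2*s^2 - 5*s + 3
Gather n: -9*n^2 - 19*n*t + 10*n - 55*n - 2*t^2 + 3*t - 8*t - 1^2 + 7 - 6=-9*n^2 + n*(-19*t - 45) - 2*t^2 - 5*t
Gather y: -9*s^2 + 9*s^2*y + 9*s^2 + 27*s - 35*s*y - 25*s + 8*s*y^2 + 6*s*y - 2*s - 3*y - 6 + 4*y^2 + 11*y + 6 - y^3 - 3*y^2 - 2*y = -y^3 + y^2*(8*s + 1) + y*(9*s^2 - 29*s + 6)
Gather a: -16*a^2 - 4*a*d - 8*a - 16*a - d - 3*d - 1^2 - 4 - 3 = -16*a^2 + a*(-4*d - 24) - 4*d - 8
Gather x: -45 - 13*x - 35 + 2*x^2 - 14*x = 2*x^2 - 27*x - 80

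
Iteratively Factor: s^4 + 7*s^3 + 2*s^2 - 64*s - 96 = (s + 2)*(s^3 + 5*s^2 - 8*s - 48) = (s - 3)*(s + 2)*(s^2 + 8*s + 16) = (s - 3)*(s + 2)*(s + 4)*(s + 4)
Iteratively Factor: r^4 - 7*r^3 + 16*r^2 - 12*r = (r - 3)*(r^3 - 4*r^2 + 4*r) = (r - 3)*(r - 2)*(r^2 - 2*r) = (r - 3)*(r - 2)^2*(r)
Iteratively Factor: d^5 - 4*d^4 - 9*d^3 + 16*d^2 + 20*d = (d)*(d^4 - 4*d^3 - 9*d^2 + 16*d + 20) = d*(d + 2)*(d^3 - 6*d^2 + 3*d + 10) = d*(d - 2)*(d + 2)*(d^2 - 4*d - 5) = d*(d - 5)*(d - 2)*(d + 2)*(d + 1)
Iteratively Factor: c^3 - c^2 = (c - 1)*(c^2) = c*(c - 1)*(c)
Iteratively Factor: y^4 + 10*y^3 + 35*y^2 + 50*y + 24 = (y + 2)*(y^3 + 8*y^2 + 19*y + 12) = (y + 1)*(y + 2)*(y^2 + 7*y + 12) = (y + 1)*(y + 2)*(y + 3)*(y + 4)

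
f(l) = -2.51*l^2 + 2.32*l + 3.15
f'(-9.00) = 47.50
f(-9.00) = -221.04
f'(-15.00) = 77.62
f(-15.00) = -596.40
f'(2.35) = -9.48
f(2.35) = -5.26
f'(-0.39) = 4.28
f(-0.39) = 1.86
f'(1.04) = -2.90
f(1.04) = 2.85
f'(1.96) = -7.52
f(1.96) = -1.95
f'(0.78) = -1.60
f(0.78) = 3.43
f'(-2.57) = 15.22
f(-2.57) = -19.39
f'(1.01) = -2.75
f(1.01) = 2.93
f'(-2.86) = 16.68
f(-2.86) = -24.02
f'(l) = 2.32 - 5.02*l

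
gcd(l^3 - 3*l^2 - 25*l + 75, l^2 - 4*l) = 1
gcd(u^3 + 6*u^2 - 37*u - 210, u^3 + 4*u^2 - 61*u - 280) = u^2 + 12*u + 35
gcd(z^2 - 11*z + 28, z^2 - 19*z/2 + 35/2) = z - 7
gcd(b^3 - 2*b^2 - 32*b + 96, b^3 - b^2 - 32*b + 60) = b + 6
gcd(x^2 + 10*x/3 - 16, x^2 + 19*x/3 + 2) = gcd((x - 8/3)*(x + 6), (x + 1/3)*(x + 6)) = x + 6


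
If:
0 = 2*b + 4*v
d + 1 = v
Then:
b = -2*v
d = v - 1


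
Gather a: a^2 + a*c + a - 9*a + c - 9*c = a^2 + a*(c - 8) - 8*c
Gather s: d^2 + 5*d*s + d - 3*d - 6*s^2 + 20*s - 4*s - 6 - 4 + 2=d^2 - 2*d - 6*s^2 + s*(5*d + 16) - 8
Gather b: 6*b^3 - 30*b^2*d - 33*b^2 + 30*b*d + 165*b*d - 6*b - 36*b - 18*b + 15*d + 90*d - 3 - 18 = 6*b^3 + b^2*(-30*d - 33) + b*(195*d - 60) + 105*d - 21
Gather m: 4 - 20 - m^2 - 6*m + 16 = -m^2 - 6*m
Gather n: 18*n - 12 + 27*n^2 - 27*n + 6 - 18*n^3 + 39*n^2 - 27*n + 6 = -18*n^3 + 66*n^2 - 36*n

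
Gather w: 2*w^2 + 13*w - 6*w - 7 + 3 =2*w^2 + 7*w - 4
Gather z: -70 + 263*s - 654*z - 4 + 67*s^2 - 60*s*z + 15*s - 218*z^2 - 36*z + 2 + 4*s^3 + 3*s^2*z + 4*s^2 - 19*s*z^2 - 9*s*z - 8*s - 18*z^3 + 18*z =4*s^3 + 71*s^2 + 270*s - 18*z^3 + z^2*(-19*s - 218) + z*(3*s^2 - 69*s - 672) - 72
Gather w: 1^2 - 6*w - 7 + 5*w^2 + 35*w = 5*w^2 + 29*w - 6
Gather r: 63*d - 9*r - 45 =63*d - 9*r - 45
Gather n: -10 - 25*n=-25*n - 10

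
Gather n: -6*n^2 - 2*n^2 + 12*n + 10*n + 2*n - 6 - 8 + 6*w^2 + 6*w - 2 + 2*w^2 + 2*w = -8*n^2 + 24*n + 8*w^2 + 8*w - 16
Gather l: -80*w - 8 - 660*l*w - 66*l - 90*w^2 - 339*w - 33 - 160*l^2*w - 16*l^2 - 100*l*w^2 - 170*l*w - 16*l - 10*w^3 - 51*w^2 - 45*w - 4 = l^2*(-160*w - 16) + l*(-100*w^2 - 830*w - 82) - 10*w^3 - 141*w^2 - 464*w - 45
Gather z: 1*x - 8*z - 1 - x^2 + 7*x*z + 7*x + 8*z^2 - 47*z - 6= -x^2 + 8*x + 8*z^2 + z*(7*x - 55) - 7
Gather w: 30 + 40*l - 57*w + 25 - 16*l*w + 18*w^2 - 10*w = 40*l + 18*w^2 + w*(-16*l - 67) + 55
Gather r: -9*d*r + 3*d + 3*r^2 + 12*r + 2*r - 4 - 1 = 3*d + 3*r^2 + r*(14 - 9*d) - 5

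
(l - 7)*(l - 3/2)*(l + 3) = l^3 - 11*l^2/2 - 15*l + 63/2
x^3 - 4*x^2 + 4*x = x*(x - 2)^2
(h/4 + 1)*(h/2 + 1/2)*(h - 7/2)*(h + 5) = h^4/8 + 13*h^3/16 - 3*h^2/4 - 163*h/16 - 35/4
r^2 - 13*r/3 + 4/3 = (r - 4)*(r - 1/3)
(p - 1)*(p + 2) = p^2 + p - 2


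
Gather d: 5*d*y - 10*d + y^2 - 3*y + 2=d*(5*y - 10) + y^2 - 3*y + 2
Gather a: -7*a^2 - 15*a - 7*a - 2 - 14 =-7*a^2 - 22*a - 16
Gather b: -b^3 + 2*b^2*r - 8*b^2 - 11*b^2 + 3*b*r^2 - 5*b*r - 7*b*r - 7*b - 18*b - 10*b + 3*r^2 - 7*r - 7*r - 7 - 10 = -b^3 + b^2*(2*r - 19) + b*(3*r^2 - 12*r - 35) + 3*r^2 - 14*r - 17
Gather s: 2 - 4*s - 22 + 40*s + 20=36*s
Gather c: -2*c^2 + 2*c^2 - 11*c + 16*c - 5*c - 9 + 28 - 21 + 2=0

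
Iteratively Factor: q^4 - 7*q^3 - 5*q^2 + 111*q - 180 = (q + 4)*(q^3 - 11*q^2 + 39*q - 45) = (q - 5)*(q + 4)*(q^2 - 6*q + 9) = (q - 5)*(q - 3)*(q + 4)*(q - 3)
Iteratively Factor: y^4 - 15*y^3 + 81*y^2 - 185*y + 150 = (y - 3)*(y^3 - 12*y^2 + 45*y - 50) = (y - 5)*(y - 3)*(y^2 - 7*y + 10) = (y - 5)^2*(y - 3)*(y - 2)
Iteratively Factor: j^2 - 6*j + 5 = (j - 5)*(j - 1)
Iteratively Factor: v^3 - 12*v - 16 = (v - 4)*(v^2 + 4*v + 4) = (v - 4)*(v + 2)*(v + 2)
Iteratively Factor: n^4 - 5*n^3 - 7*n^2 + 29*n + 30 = (n + 2)*(n^3 - 7*n^2 + 7*n + 15) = (n + 1)*(n + 2)*(n^2 - 8*n + 15) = (n - 3)*(n + 1)*(n + 2)*(n - 5)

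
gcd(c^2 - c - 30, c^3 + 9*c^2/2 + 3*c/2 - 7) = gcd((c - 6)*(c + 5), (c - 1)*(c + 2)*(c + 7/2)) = 1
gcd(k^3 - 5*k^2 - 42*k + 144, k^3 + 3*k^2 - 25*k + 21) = k - 3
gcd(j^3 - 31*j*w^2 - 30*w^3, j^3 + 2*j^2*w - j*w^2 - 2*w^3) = j + w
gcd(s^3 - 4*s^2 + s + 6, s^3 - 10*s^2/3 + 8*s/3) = s - 2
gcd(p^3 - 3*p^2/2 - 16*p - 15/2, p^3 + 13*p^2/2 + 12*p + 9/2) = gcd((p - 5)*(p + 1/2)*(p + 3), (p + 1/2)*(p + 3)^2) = p^2 + 7*p/2 + 3/2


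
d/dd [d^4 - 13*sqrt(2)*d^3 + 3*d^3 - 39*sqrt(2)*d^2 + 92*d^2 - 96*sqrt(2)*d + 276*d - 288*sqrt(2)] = 4*d^3 - 39*sqrt(2)*d^2 + 9*d^2 - 78*sqrt(2)*d + 184*d - 96*sqrt(2) + 276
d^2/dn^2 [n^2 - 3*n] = 2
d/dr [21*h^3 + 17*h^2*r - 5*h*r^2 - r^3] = 17*h^2 - 10*h*r - 3*r^2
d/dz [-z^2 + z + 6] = 1 - 2*z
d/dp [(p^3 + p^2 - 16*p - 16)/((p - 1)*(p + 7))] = (p^4 + 12*p^3 + p^2 + 18*p + 208)/(p^4 + 12*p^3 + 22*p^2 - 84*p + 49)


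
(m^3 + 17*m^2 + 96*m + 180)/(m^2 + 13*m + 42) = (m^2 + 11*m + 30)/(m + 7)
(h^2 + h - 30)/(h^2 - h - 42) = (h - 5)/(h - 7)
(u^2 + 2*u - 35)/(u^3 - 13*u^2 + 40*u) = (u + 7)/(u*(u - 8))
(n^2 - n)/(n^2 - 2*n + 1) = n/(n - 1)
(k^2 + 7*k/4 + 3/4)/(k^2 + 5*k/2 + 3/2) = (4*k + 3)/(2*(2*k + 3))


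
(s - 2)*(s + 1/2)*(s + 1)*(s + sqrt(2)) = s^4 - s^3/2 + sqrt(2)*s^3 - 5*s^2/2 - sqrt(2)*s^2/2 - 5*sqrt(2)*s/2 - s - sqrt(2)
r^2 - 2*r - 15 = (r - 5)*(r + 3)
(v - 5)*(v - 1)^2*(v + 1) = v^4 - 6*v^3 + 4*v^2 + 6*v - 5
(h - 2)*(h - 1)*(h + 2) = h^3 - h^2 - 4*h + 4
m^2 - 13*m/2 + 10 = (m - 4)*(m - 5/2)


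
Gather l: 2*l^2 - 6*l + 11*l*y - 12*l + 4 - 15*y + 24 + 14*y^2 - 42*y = 2*l^2 + l*(11*y - 18) + 14*y^2 - 57*y + 28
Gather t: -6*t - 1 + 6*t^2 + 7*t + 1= 6*t^2 + t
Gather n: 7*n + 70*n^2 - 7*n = 70*n^2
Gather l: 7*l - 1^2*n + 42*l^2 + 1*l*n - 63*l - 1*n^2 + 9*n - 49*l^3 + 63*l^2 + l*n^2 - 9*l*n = -49*l^3 + 105*l^2 + l*(n^2 - 8*n - 56) - n^2 + 8*n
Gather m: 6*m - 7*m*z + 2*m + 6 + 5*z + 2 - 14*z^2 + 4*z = m*(8 - 7*z) - 14*z^2 + 9*z + 8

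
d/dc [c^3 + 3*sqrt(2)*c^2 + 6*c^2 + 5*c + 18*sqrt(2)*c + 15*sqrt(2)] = 3*c^2 + 6*sqrt(2)*c + 12*c + 5 + 18*sqrt(2)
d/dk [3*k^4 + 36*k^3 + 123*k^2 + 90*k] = 12*k^3 + 108*k^2 + 246*k + 90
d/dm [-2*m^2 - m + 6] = -4*m - 1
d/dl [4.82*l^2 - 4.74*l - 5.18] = 9.64*l - 4.74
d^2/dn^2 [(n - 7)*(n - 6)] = 2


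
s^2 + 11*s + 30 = (s + 5)*(s + 6)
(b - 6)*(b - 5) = b^2 - 11*b + 30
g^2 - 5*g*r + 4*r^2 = (g - 4*r)*(g - r)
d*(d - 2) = d^2 - 2*d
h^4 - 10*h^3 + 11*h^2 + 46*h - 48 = (h - 8)*(h - 3)*(h - 1)*(h + 2)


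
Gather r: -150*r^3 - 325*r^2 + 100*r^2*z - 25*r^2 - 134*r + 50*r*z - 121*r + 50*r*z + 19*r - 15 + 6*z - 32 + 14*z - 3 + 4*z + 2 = -150*r^3 + r^2*(100*z - 350) + r*(100*z - 236) + 24*z - 48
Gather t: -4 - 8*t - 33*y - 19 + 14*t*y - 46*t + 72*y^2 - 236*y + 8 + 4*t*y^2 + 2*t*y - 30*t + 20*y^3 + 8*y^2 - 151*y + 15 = t*(4*y^2 + 16*y - 84) + 20*y^3 + 80*y^2 - 420*y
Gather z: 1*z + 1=z + 1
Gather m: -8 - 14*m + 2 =-14*m - 6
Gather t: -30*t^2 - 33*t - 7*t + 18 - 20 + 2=-30*t^2 - 40*t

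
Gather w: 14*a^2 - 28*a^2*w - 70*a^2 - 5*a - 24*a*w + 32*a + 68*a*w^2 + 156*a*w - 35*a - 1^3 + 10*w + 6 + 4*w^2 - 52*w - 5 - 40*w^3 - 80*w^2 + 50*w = -56*a^2 - 8*a - 40*w^3 + w^2*(68*a - 76) + w*(-28*a^2 + 132*a + 8)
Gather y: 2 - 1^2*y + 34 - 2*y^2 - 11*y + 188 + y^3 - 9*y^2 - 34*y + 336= y^3 - 11*y^2 - 46*y + 560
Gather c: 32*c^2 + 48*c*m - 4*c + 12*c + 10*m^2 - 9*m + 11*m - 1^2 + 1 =32*c^2 + c*(48*m + 8) + 10*m^2 + 2*m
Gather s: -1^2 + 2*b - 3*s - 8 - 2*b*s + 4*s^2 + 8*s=2*b + 4*s^2 + s*(5 - 2*b) - 9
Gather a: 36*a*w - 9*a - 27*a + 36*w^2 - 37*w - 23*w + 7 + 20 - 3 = a*(36*w - 36) + 36*w^2 - 60*w + 24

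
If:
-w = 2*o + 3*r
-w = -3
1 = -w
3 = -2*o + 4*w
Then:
No Solution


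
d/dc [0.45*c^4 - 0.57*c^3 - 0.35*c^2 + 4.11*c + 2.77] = 1.8*c^3 - 1.71*c^2 - 0.7*c + 4.11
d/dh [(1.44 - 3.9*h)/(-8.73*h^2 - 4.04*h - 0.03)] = (-34.047*h^2 + 25.1424*h + 5.9346)/(76.2129*h^4 + 70.5384*h^3 + 16.8454*h^2 + 0.2424*h + 0.0009)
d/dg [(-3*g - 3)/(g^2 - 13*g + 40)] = 3*(g^2 + 2*g - 53)/(g^4 - 26*g^3 + 249*g^2 - 1040*g + 1600)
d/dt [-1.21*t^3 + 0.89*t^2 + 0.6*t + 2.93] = -3.63*t^2 + 1.78*t + 0.6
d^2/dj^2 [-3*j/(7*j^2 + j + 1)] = 6*(-j*(14*j + 1)^2 + (21*j + 1)*(7*j^2 + j + 1))/(7*j^2 + j + 1)^3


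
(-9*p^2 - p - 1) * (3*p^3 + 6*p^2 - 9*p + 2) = -27*p^5 - 57*p^4 + 72*p^3 - 15*p^2 + 7*p - 2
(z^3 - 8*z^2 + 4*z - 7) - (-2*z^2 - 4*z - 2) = z^3 - 6*z^2 + 8*z - 5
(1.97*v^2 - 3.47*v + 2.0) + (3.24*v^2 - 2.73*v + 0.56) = 5.21*v^2 - 6.2*v + 2.56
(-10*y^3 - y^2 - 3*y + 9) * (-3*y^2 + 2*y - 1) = 30*y^5 - 17*y^4 + 17*y^3 - 32*y^2 + 21*y - 9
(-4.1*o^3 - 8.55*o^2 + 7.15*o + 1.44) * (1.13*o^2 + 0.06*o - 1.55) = -4.633*o^5 - 9.9075*o^4 + 13.9215*o^3 + 15.3087*o^2 - 10.9961*o - 2.232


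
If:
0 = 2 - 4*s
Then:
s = 1/2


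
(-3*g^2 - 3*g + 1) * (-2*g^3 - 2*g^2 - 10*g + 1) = 6*g^5 + 12*g^4 + 34*g^3 + 25*g^2 - 13*g + 1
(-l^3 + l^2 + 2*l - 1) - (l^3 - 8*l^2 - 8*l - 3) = -2*l^3 + 9*l^2 + 10*l + 2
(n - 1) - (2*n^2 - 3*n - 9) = -2*n^2 + 4*n + 8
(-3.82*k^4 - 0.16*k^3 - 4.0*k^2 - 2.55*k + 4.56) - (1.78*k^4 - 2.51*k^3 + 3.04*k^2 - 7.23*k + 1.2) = -5.6*k^4 + 2.35*k^3 - 7.04*k^2 + 4.68*k + 3.36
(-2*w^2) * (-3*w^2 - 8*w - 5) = 6*w^4 + 16*w^3 + 10*w^2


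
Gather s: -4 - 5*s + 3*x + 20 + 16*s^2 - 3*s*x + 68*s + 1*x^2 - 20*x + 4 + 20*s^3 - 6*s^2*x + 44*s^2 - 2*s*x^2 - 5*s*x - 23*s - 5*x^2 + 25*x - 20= 20*s^3 + s^2*(60 - 6*x) + s*(-2*x^2 - 8*x + 40) - 4*x^2 + 8*x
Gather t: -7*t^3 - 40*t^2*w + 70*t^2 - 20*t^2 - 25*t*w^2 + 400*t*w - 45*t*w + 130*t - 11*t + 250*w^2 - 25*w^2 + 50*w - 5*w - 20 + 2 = -7*t^3 + t^2*(50 - 40*w) + t*(-25*w^2 + 355*w + 119) + 225*w^2 + 45*w - 18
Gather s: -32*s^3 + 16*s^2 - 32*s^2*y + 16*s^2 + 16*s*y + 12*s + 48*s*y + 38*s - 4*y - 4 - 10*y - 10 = -32*s^3 + s^2*(32 - 32*y) + s*(64*y + 50) - 14*y - 14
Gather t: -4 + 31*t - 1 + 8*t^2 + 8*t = 8*t^2 + 39*t - 5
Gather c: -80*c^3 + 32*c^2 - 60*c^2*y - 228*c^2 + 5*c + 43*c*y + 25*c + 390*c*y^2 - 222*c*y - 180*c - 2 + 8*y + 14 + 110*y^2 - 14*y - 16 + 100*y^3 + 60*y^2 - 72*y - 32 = -80*c^3 + c^2*(-60*y - 196) + c*(390*y^2 - 179*y - 150) + 100*y^3 + 170*y^2 - 78*y - 36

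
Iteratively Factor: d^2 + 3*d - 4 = (d + 4)*(d - 1)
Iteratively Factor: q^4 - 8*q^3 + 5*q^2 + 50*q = (q)*(q^3 - 8*q^2 + 5*q + 50) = q*(q - 5)*(q^2 - 3*q - 10) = q*(q - 5)*(q + 2)*(q - 5)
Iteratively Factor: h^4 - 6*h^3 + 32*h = (h + 2)*(h^3 - 8*h^2 + 16*h) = (h - 4)*(h + 2)*(h^2 - 4*h) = h*(h - 4)*(h + 2)*(h - 4)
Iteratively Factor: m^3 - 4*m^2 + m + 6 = (m - 3)*(m^2 - m - 2) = (m - 3)*(m - 2)*(m + 1)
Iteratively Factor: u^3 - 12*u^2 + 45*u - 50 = (u - 5)*(u^2 - 7*u + 10) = (u - 5)*(u - 2)*(u - 5)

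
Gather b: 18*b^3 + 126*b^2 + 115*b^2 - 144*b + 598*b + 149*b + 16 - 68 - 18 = 18*b^3 + 241*b^2 + 603*b - 70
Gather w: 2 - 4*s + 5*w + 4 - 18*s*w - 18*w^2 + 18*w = -4*s - 18*w^2 + w*(23 - 18*s) + 6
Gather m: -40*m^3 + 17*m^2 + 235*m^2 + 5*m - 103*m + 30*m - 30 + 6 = -40*m^3 + 252*m^2 - 68*m - 24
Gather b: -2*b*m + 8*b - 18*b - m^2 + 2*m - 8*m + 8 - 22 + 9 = b*(-2*m - 10) - m^2 - 6*m - 5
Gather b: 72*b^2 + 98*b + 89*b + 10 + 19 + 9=72*b^2 + 187*b + 38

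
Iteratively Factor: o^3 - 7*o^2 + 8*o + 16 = (o - 4)*(o^2 - 3*o - 4) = (o - 4)*(o + 1)*(o - 4)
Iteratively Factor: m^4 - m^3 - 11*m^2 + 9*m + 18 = (m + 3)*(m^3 - 4*m^2 + m + 6) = (m - 3)*(m + 3)*(m^2 - m - 2) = (m - 3)*(m + 1)*(m + 3)*(m - 2)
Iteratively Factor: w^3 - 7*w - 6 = (w + 2)*(w^2 - 2*w - 3) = (w - 3)*(w + 2)*(w + 1)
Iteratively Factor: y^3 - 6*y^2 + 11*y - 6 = (y - 2)*(y^2 - 4*y + 3) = (y - 3)*(y - 2)*(y - 1)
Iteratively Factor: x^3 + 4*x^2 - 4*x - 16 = (x - 2)*(x^2 + 6*x + 8) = (x - 2)*(x + 4)*(x + 2)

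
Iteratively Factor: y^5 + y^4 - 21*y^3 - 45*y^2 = (y - 5)*(y^4 + 6*y^3 + 9*y^2) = y*(y - 5)*(y^3 + 6*y^2 + 9*y) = y*(y - 5)*(y + 3)*(y^2 + 3*y) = y*(y - 5)*(y + 3)^2*(y)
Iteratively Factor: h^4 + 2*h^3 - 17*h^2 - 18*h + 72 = (h - 3)*(h^3 + 5*h^2 - 2*h - 24) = (h - 3)*(h + 3)*(h^2 + 2*h - 8) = (h - 3)*(h + 3)*(h + 4)*(h - 2)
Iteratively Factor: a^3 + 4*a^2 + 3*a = (a + 1)*(a^2 + 3*a) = a*(a + 1)*(a + 3)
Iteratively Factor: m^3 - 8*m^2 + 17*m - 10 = (m - 1)*(m^2 - 7*m + 10) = (m - 5)*(m - 1)*(m - 2)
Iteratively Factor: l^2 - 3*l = (l - 3)*(l)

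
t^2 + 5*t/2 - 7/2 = (t - 1)*(t + 7/2)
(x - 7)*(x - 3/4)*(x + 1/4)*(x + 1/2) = x^4 - 7*x^3 - 7*x^2/16 + 95*x/32 + 21/32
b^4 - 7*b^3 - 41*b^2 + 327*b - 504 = (b - 8)*(b - 3)^2*(b + 7)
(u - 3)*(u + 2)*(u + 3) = u^3 + 2*u^2 - 9*u - 18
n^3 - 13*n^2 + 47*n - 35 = (n - 7)*(n - 5)*(n - 1)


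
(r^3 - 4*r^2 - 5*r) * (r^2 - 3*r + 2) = r^5 - 7*r^4 + 9*r^3 + 7*r^2 - 10*r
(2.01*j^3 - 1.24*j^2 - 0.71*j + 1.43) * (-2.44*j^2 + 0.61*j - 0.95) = -4.9044*j^5 + 4.2517*j^4 - 0.9335*j^3 - 2.7443*j^2 + 1.5468*j - 1.3585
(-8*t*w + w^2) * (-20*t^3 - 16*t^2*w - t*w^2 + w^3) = 160*t^4*w + 108*t^3*w^2 - 8*t^2*w^3 - 9*t*w^4 + w^5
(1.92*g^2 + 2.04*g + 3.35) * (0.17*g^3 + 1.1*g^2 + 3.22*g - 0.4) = 0.3264*g^5 + 2.4588*g^4 + 8.9959*g^3 + 9.4858*g^2 + 9.971*g - 1.34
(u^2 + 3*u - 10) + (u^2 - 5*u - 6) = 2*u^2 - 2*u - 16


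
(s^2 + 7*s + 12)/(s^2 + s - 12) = (s + 3)/(s - 3)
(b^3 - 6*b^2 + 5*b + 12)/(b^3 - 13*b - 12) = (b - 3)/(b + 3)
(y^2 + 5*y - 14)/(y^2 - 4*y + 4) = (y + 7)/(y - 2)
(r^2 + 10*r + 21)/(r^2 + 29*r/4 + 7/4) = 4*(r + 3)/(4*r + 1)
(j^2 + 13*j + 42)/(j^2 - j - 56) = (j + 6)/(j - 8)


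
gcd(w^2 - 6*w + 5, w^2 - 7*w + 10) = w - 5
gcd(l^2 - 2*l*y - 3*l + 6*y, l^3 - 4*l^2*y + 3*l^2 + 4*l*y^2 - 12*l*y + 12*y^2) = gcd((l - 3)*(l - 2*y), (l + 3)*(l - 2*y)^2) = -l + 2*y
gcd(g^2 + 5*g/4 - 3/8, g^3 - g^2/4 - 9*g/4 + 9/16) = g^2 + 5*g/4 - 3/8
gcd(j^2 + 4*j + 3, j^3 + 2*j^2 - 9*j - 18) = j + 3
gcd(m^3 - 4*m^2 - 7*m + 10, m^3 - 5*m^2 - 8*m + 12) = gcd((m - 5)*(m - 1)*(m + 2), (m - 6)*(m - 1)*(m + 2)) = m^2 + m - 2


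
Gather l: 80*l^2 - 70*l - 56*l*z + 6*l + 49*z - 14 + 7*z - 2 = 80*l^2 + l*(-56*z - 64) + 56*z - 16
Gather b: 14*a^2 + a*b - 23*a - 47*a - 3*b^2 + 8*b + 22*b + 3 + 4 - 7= 14*a^2 - 70*a - 3*b^2 + b*(a + 30)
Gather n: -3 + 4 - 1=0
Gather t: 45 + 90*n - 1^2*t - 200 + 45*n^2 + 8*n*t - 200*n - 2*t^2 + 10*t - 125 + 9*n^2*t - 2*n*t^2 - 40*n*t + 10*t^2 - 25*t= 45*n^2 - 110*n + t^2*(8 - 2*n) + t*(9*n^2 - 32*n - 16) - 280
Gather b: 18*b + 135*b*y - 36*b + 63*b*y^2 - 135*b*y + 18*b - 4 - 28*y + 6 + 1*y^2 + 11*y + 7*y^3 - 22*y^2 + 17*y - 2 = 63*b*y^2 + 7*y^3 - 21*y^2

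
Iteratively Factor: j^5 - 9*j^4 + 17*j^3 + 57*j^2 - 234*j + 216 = (j - 2)*(j^4 - 7*j^3 + 3*j^2 + 63*j - 108) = (j - 2)*(j + 3)*(j^3 - 10*j^2 + 33*j - 36) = (j - 3)*(j - 2)*(j + 3)*(j^2 - 7*j + 12) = (j - 4)*(j - 3)*(j - 2)*(j + 3)*(j - 3)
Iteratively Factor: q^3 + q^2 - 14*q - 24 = (q + 2)*(q^2 - q - 12) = (q - 4)*(q + 2)*(q + 3)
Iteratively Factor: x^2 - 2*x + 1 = (x - 1)*(x - 1)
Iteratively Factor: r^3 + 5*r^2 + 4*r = (r)*(r^2 + 5*r + 4) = r*(r + 4)*(r + 1)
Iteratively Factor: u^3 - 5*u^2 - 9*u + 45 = (u + 3)*(u^2 - 8*u + 15) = (u - 5)*(u + 3)*(u - 3)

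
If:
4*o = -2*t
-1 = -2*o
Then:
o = 1/2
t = -1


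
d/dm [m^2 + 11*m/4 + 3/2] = 2*m + 11/4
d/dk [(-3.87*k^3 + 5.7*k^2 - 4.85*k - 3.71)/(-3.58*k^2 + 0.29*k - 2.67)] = (13.8546*k^4 - 2.2446*k^3 + 15.2887*k^2 - 57.0016*k + 14.0254)/(12.8164*k^4 - 2.0764*k^3 + 19.2013*k^2 - 1.5486*k + 7.1289)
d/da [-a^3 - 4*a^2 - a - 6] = -3*a^2 - 8*a - 1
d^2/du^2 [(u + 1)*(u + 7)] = 2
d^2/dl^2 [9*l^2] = 18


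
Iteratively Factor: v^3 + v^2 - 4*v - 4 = (v + 2)*(v^2 - v - 2) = (v - 2)*(v + 2)*(v + 1)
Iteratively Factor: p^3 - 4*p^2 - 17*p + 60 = (p + 4)*(p^2 - 8*p + 15) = (p - 3)*(p + 4)*(p - 5)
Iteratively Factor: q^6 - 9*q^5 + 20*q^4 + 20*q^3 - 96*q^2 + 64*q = (q - 2)*(q^5 - 7*q^4 + 6*q^3 + 32*q^2 - 32*q) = (q - 2)*(q - 1)*(q^4 - 6*q^3 + 32*q) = (q - 2)*(q - 1)*(q + 2)*(q^3 - 8*q^2 + 16*q) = (q - 4)*(q - 2)*(q - 1)*(q + 2)*(q^2 - 4*q) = (q - 4)^2*(q - 2)*(q - 1)*(q + 2)*(q)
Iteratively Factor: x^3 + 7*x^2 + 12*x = (x + 4)*(x^2 + 3*x) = x*(x + 4)*(x + 3)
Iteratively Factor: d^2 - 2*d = (d - 2)*(d)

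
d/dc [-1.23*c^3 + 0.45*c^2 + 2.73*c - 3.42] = -3.69*c^2 + 0.9*c + 2.73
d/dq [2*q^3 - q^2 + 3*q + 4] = 6*q^2 - 2*q + 3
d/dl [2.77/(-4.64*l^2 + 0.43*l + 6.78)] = (25.7056*l - 1.1911)/(-4.64*l^2 + 0.43*l + 6.78)^2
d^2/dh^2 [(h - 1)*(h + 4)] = 2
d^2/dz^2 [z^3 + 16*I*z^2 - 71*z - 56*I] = 6*z + 32*I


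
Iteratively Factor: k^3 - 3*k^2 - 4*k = (k)*(k^2 - 3*k - 4) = k*(k + 1)*(k - 4)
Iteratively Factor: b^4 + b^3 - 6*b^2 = (b - 2)*(b^3 + 3*b^2) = b*(b - 2)*(b^2 + 3*b) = b*(b - 2)*(b + 3)*(b)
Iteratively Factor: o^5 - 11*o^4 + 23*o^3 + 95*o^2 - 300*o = (o - 5)*(o^4 - 6*o^3 - 7*o^2 + 60*o) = o*(o - 5)*(o^3 - 6*o^2 - 7*o + 60) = o*(o - 5)*(o - 4)*(o^2 - 2*o - 15) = o*(o - 5)^2*(o - 4)*(o + 3)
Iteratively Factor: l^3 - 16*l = (l + 4)*(l^2 - 4*l) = l*(l + 4)*(l - 4)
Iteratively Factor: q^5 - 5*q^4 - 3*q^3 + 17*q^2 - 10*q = (q - 1)*(q^4 - 4*q^3 - 7*q^2 + 10*q) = q*(q - 1)*(q^3 - 4*q^2 - 7*q + 10) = q*(q - 1)^2*(q^2 - 3*q - 10) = q*(q - 1)^2*(q + 2)*(q - 5)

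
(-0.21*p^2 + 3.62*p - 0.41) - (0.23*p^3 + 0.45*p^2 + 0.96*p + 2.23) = -0.23*p^3 - 0.66*p^2 + 2.66*p - 2.64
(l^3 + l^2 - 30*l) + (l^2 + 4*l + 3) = l^3 + 2*l^2 - 26*l + 3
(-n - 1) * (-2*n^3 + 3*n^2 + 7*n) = 2*n^4 - n^3 - 10*n^2 - 7*n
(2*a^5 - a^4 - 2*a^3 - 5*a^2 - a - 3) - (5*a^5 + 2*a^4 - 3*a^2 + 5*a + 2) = -3*a^5 - 3*a^4 - 2*a^3 - 2*a^2 - 6*a - 5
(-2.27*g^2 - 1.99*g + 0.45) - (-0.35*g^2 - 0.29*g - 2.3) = -1.92*g^2 - 1.7*g + 2.75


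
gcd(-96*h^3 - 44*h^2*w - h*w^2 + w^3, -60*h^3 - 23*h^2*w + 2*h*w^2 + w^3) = 12*h^2 + 7*h*w + w^2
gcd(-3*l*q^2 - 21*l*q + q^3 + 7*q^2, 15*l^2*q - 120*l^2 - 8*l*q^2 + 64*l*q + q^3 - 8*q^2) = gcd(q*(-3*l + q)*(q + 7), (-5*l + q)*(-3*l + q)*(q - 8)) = -3*l + q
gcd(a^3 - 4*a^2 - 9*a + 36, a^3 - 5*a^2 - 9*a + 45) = a^2 - 9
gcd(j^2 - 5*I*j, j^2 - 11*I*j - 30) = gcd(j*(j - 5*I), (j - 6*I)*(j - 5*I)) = j - 5*I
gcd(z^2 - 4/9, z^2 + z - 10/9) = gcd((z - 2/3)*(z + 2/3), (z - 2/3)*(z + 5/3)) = z - 2/3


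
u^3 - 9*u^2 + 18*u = u*(u - 6)*(u - 3)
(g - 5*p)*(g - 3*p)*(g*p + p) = g^3*p - 8*g^2*p^2 + g^2*p + 15*g*p^3 - 8*g*p^2 + 15*p^3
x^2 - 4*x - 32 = (x - 8)*(x + 4)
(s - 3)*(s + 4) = s^2 + s - 12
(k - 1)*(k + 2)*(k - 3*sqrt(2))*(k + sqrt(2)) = k^4 - 2*sqrt(2)*k^3 + k^3 - 8*k^2 - 2*sqrt(2)*k^2 - 6*k + 4*sqrt(2)*k + 12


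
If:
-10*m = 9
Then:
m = -9/10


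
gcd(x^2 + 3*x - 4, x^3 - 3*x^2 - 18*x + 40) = x + 4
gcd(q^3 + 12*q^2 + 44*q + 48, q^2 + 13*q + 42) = q + 6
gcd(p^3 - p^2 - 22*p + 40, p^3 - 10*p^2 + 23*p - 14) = p - 2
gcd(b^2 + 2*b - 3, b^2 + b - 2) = b - 1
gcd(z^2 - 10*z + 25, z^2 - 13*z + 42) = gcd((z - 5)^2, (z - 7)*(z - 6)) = 1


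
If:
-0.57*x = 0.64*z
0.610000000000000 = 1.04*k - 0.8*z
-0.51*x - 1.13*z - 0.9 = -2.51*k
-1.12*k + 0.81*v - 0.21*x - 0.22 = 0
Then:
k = 0.27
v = 0.76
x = 0.47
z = -0.42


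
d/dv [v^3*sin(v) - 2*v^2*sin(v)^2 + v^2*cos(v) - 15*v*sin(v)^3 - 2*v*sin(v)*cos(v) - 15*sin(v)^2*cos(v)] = v^3*cos(v) + 2*v^2*sin(v) - 2*v^2*sin(2*v) - 37*v*cos(v)/4 + 45*v*cos(3*v)/4 - 2*v - 15*sin(v)/2 - sin(2*v) - 15*sin(3*v)/2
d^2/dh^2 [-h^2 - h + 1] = -2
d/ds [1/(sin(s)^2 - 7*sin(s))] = (7 - 2*sin(s))*cos(s)/((sin(s) - 7)^2*sin(s)^2)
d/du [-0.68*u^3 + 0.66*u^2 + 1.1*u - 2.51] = -2.04*u^2 + 1.32*u + 1.1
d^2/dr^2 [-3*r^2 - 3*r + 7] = -6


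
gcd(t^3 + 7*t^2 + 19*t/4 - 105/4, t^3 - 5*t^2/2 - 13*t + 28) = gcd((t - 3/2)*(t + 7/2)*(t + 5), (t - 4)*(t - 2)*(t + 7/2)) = t + 7/2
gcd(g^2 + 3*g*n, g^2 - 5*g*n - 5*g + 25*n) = 1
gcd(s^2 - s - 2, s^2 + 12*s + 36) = 1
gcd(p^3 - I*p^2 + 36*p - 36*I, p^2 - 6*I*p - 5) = p - I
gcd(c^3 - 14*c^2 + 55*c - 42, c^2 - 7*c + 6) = c^2 - 7*c + 6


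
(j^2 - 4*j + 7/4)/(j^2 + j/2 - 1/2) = (j - 7/2)/(j + 1)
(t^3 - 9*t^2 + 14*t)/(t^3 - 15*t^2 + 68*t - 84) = t/(t - 6)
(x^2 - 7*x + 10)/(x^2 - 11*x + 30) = (x - 2)/(x - 6)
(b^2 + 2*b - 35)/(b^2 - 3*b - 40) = (-b^2 - 2*b + 35)/(-b^2 + 3*b + 40)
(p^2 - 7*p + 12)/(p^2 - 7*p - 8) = (-p^2 + 7*p - 12)/(-p^2 + 7*p + 8)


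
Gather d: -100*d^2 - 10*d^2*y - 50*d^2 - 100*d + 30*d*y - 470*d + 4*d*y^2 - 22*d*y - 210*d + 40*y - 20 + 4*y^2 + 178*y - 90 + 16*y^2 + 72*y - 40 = d^2*(-10*y - 150) + d*(4*y^2 + 8*y - 780) + 20*y^2 + 290*y - 150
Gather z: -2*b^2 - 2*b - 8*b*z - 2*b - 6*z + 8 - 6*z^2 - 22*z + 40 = -2*b^2 - 4*b - 6*z^2 + z*(-8*b - 28) + 48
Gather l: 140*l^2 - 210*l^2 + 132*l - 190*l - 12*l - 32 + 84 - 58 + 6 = -70*l^2 - 70*l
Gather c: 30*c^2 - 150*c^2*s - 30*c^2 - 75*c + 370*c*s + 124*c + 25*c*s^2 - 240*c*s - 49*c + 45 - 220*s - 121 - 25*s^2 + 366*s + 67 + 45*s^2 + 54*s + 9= -150*c^2*s + c*(25*s^2 + 130*s) + 20*s^2 + 200*s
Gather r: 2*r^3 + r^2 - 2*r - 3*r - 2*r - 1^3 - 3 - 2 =2*r^3 + r^2 - 7*r - 6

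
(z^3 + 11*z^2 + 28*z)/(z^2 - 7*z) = (z^2 + 11*z + 28)/(z - 7)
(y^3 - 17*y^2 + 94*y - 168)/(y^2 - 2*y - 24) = (y^2 - 11*y + 28)/(y + 4)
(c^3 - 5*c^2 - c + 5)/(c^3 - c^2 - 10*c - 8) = (c^2 - 6*c + 5)/(c^2 - 2*c - 8)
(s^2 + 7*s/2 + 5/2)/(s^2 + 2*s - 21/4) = 2*(2*s^2 + 7*s + 5)/(4*s^2 + 8*s - 21)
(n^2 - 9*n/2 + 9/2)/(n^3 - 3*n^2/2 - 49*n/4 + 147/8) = 4*(n - 3)/(4*n^2 - 49)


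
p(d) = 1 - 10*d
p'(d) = -10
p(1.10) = -10.00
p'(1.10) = -10.00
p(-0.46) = 5.60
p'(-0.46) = -10.00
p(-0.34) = 4.40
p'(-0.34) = -10.00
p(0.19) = -0.90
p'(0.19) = -10.00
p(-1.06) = 11.60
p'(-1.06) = -10.00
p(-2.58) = 26.80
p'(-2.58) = -10.00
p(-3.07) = 31.70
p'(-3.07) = -10.00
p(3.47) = -33.70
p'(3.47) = -10.00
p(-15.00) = 151.00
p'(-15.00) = -10.00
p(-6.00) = 61.00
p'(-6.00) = -10.00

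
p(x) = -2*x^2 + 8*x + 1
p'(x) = 8 - 4*x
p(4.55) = -4.00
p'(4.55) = -10.20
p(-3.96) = -62.04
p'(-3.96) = 23.84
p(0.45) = 4.20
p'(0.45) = 6.20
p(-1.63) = -17.35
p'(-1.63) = 14.52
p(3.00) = 7.00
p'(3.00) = -4.00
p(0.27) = 3.01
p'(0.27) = 6.92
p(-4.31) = -70.63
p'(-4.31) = 25.24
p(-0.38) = -2.33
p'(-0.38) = 9.52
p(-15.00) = -569.00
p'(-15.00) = 68.00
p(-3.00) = -41.00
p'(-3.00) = 20.00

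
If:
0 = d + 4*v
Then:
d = -4*v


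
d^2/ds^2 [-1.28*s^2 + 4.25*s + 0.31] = -2.56000000000000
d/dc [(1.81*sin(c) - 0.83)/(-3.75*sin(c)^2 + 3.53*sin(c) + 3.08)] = (6.7875*sin(c)^2 - 6.225*sin(c) + 8.5047)*cos(c)/(14.0625*sin(c)^4 - 26.475*sin(c)^3 - 10.6391*sin(c)^2 + 21.7448*sin(c) + 9.4864)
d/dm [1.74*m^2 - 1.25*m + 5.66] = 3.48*m - 1.25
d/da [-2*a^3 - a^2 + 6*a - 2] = -6*a^2 - 2*a + 6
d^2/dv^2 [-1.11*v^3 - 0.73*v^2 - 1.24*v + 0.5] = -6.66*v - 1.46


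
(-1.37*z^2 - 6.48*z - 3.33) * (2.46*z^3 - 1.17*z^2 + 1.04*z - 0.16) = -3.3702*z^5 - 14.3379*z^4 - 2.035*z^3 - 2.6239*z^2 - 2.4264*z + 0.5328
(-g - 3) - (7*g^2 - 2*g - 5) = -7*g^2 + g + 2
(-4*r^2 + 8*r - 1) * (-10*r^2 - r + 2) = 40*r^4 - 76*r^3 - 6*r^2 + 17*r - 2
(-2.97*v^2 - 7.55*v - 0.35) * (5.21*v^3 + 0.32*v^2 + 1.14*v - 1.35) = -15.4737*v^5 - 40.2859*v^4 - 7.6253*v^3 - 4.7095*v^2 + 9.7935*v + 0.4725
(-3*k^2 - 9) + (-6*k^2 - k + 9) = -9*k^2 - k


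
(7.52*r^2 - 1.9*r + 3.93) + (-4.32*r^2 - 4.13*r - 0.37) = 3.2*r^2 - 6.03*r + 3.56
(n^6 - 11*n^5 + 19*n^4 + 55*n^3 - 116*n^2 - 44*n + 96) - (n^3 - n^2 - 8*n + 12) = n^6 - 11*n^5 + 19*n^4 + 54*n^3 - 115*n^2 - 36*n + 84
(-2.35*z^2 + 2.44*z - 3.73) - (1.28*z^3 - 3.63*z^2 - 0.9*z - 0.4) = -1.28*z^3 + 1.28*z^2 + 3.34*z - 3.33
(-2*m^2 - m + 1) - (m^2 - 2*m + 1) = -3*m^2 + m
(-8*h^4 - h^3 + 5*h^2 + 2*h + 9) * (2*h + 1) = -16*h^5 - 10*h^4 + 9*h^3 + 9*h^2 + 20*h + 9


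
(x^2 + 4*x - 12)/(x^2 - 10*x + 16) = (x + 6)/(x - 8)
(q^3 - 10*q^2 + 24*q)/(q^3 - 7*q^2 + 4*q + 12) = q*(q - 4)/(q^2 - q - 2)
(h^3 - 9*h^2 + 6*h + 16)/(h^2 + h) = h - 10 + 16/h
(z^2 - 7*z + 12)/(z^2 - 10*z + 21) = (z - 4)/(z - 7)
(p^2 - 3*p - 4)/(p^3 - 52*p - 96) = (-p^2 + 3*p + 4)/(-p^3 + 52*p + 96)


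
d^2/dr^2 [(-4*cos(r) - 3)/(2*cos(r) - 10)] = 23*(cos(r)^2 + 5*cos(r) - 2)/(2*(cos(r) - 5)^3)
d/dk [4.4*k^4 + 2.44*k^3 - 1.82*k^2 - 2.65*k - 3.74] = 17.6*k^3 + 7.32*k^2 - 3.64*k - 2.65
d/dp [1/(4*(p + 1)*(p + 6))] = (-2*p - 7)/(4*(p^4 + 14*p^3 + 61*p^2 + 84*p + 36))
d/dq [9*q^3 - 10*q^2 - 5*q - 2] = 27*q^2 - 20*q - 5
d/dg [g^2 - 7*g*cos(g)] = 7*g*sin(g) + 2*g - 7*cos(g)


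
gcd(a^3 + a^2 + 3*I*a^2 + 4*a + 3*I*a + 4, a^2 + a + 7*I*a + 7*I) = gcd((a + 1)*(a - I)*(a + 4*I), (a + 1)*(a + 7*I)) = a + 1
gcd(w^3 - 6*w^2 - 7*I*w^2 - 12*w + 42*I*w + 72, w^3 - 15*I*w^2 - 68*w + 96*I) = w^2 - 7*I*w - 12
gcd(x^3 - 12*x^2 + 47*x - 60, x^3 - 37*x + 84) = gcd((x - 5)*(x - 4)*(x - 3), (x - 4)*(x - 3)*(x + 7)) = x^2 - 7*x + 12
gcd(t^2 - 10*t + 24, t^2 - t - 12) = t - 4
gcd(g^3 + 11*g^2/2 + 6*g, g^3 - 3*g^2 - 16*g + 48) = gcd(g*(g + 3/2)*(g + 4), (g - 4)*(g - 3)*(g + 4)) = g + 4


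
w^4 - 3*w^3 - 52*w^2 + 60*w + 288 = (w - 8)*(w - 3)*(w + 2)*(w + 6)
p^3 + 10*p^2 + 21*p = p*(p + 3)*(p + 7)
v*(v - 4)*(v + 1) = v^3 - 3*v^2 - 4*v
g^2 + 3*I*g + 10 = (g - 2*I)*(g + 5*I)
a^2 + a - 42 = (a - 6)*(a + 7)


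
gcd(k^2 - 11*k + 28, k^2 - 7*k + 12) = k - 4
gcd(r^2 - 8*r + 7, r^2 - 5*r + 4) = r - 1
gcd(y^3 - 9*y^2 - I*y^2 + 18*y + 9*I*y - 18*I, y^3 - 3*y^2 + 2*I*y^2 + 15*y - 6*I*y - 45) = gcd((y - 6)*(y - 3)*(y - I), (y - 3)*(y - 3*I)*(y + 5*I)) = y - 3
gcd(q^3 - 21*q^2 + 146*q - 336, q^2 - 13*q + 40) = q - 8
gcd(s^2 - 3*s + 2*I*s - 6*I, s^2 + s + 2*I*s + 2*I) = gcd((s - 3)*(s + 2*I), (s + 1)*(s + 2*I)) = s + 2*I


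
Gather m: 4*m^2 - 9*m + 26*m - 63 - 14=4*m^2 + 17*m - 77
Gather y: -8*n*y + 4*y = y*(4 - 8*n)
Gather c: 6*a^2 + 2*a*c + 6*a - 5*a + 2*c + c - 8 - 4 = 6*a^2 + a + c*(2*a + 3) - 12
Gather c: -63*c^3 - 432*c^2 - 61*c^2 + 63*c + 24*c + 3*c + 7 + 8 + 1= -63*c^3 - 493*c^2 + 90*c + 16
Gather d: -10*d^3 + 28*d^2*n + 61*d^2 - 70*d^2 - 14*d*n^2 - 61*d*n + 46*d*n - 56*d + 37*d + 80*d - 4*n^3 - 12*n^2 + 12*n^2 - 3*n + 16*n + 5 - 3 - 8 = -10*d^3 + d^2*(28*n - 9) + d*(-14*n^2 - 15*n + 61) - 4*n^3 + 13*n - 6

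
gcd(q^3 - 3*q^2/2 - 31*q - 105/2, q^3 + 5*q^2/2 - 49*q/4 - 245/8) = q + 5/2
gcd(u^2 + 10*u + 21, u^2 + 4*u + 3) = u + 3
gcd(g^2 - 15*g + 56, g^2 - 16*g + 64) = g - 8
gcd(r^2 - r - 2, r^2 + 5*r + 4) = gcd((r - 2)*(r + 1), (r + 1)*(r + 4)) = r + 1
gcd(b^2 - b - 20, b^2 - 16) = b + 4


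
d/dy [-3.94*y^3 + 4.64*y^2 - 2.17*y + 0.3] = -11.82*y^2 + 9.28*y - 2.17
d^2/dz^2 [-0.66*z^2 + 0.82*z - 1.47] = -1.32000000000000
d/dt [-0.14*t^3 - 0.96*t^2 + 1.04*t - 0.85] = -0.42*t^2 - 1.92*t + 1.04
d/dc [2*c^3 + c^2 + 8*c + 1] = 6*c^2 + 2*c + 8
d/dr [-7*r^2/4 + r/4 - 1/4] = 1/4 - 7*r/2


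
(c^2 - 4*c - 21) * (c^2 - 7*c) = c^4 - 11*c^3 + 7*c^2 + 147*c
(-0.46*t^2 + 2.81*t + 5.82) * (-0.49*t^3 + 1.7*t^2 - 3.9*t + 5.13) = 0.2254*t^5 - 2.1589*t^4 + 3.7192*t^3 - 3.4248*t^2 - 8.2827*t + 29.8566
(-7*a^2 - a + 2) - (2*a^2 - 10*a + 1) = -9*a^2 + 9*a + 1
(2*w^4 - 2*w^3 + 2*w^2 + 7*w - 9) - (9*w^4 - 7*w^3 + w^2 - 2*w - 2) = -7*w^4 + 5*w^3 + w^2 + 9*w - 7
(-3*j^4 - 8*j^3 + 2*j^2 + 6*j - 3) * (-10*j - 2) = 30*j^5 + 86*j^4 - 4*j^3 - 64*j^2 + 18*j + 6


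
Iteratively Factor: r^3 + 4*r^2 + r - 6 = (r + 2)*(r^2 + 2*r - 3) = (r + 2)*(r + 3)*(r - 1)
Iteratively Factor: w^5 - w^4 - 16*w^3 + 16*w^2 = (w - 4)*(w^4 + 3*w^3 - 4*w^2) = (w - 4)*(w - 1)*(w^3 + 4*w^2) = w*(w - 4)*(w - 1)*(w^2 + 4*w) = w*(w - 4)*(w - 1)*(w + 4)*(w)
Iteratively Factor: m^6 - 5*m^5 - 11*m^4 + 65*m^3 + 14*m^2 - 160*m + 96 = (m + 3)*(m^5 - 8*m^4 + 13*m^3 + 26*m^2 - 64*m + 32) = (m - 4)*(m + 3)*(m^4 - 4*m^3 - 3*m^2 + 14*m - 8) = (m - 4)*(m - 1)*(m + 3)*(m^3 - 3*m^2 - 6*m + 8) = (m - 4)*(m - 1)^2*(m + 3)*(m^2 - 2*m - 8) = (m - 4)*(m - 1)^2*(m + 2)*(m + 3)*(m - 4)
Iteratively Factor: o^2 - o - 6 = (o + 2)*(o - 3)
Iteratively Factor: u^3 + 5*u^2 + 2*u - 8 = (u - 1)*(u^2 + 6*u + 8) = (u - 1)*(u + 4)*(u + 2)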